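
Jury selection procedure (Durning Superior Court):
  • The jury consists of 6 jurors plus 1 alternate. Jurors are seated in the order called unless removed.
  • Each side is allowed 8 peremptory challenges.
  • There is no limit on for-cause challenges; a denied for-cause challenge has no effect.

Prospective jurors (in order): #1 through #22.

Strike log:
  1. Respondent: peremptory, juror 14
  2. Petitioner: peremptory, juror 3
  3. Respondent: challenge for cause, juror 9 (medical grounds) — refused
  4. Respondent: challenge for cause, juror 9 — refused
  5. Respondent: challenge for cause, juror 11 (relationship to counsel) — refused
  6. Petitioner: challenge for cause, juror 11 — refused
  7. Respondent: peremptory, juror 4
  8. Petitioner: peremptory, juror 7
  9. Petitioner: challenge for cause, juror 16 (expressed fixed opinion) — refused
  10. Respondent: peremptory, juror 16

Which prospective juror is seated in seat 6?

Removed: #3, #4, #7, #14, #16. (#9, #11 stay — for-cause denied.)
Seating in order: seats 1–6 → #1, #2, #5, #6, #8, #9; alternates → #10.
So seat 6 is #9.

9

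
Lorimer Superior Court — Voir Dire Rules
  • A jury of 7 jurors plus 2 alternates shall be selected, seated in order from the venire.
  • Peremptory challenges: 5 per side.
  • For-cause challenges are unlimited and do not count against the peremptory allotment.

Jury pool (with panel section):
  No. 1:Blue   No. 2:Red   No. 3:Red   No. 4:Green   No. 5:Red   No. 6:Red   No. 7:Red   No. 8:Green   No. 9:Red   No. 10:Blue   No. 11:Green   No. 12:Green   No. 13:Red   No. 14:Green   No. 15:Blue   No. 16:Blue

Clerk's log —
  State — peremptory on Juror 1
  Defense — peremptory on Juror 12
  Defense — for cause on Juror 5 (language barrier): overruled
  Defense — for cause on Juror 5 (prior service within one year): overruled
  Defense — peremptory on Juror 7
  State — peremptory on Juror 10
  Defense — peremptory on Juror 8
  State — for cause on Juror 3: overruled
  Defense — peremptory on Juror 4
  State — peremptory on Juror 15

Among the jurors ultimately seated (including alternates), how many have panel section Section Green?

2

Removed: #1, #4, #7, #8, #10, #12, #15.
Seated (9 incl. alternates): #2, #3, #5, #6, #9, #11, #13, #14, #16.
Of those, in Section Green: #11, #14 → 2.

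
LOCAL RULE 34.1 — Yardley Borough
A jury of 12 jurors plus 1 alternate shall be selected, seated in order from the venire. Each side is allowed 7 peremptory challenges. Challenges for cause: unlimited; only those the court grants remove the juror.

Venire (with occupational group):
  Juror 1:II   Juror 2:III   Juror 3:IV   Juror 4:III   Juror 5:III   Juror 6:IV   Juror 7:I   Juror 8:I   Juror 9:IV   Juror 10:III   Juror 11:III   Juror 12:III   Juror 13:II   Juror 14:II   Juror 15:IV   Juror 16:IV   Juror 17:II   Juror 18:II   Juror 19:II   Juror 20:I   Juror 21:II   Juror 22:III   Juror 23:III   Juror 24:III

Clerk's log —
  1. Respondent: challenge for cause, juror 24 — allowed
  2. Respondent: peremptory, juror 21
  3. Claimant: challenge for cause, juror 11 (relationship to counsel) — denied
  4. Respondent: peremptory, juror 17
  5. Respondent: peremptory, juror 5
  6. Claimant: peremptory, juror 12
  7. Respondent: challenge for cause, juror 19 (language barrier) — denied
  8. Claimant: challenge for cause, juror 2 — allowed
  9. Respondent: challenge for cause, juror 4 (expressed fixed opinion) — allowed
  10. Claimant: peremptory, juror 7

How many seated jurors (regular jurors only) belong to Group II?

4

Removed: #2, #4, #5, #7, #12, #17, #21, #24.
Seated jurors 1–12: #1, #3, #6, #8, #9, #10, #11, #13, #14, #15, #16, #18 (alternates #19 not counted).
Of those, in Group II: #1, #13, #14, #18 → 4.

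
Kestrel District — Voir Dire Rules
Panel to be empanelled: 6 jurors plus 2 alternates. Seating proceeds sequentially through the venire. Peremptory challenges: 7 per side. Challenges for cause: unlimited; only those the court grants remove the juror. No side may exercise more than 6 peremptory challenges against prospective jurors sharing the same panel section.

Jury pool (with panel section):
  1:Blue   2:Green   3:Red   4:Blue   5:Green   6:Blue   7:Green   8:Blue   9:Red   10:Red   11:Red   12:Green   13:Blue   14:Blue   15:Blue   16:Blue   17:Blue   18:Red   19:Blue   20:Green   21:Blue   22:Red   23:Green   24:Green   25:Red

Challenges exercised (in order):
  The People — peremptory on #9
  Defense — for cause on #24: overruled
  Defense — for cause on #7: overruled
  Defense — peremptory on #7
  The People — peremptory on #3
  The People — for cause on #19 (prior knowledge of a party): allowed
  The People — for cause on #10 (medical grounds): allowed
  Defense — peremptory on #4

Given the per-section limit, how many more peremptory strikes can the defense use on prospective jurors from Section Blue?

Defense peremptories so far: #7, #4 — 2 of 7 used, 5 left overall.
Against Section Blue: #4 — 1 used; per-section cap 6 leaves 5.
Binding limit: min(5, 5) = 5.

5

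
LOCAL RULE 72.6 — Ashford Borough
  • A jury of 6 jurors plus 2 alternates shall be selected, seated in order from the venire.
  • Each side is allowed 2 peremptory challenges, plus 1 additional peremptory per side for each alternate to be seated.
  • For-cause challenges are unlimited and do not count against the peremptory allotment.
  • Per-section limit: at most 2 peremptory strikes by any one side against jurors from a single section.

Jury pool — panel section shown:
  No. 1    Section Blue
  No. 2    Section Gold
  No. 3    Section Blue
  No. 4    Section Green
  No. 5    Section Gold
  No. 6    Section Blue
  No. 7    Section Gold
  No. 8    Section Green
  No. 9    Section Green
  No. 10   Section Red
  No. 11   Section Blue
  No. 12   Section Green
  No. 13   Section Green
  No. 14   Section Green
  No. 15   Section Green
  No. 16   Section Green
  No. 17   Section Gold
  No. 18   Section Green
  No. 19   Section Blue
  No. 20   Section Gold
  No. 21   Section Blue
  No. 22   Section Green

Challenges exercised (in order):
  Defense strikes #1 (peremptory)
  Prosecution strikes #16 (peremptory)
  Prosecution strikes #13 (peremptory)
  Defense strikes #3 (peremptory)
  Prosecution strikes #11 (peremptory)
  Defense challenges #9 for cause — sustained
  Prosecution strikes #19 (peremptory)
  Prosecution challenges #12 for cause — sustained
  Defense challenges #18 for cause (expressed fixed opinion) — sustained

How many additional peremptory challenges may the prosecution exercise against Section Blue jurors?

0

Prosecution peremptories so far: #16, #13, #11, #19 — 4 of 4 used, 0 left overall.
Against Section Blue: #11, #19 — 2 used; per-section cap 2 leaves 0.
Binding limit: min(0, 0) = 0.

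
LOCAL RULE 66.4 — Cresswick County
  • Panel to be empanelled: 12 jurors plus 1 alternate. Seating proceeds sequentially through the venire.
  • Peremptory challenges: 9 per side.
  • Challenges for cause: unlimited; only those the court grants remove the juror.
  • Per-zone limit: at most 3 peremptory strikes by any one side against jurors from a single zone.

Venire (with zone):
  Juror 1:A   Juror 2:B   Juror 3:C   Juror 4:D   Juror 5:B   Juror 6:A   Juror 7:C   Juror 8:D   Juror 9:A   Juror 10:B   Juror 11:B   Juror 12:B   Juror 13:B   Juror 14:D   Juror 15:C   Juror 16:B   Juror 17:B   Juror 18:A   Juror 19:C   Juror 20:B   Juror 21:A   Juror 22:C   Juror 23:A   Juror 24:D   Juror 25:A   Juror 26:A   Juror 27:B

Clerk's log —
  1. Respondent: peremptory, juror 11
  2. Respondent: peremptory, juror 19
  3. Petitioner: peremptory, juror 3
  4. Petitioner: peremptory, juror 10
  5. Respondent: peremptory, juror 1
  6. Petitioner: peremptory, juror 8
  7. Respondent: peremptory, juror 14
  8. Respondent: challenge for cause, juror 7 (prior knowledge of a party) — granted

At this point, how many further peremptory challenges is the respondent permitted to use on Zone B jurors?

Respondent peremptories so far: #11, #19, #1, #14 — 4 of 9 used, 5 left overall.
Against Zone B: #11 — 1 used; per-zone cap 3 leaves 2.
Binding limit: min(5, 2) = 2.

2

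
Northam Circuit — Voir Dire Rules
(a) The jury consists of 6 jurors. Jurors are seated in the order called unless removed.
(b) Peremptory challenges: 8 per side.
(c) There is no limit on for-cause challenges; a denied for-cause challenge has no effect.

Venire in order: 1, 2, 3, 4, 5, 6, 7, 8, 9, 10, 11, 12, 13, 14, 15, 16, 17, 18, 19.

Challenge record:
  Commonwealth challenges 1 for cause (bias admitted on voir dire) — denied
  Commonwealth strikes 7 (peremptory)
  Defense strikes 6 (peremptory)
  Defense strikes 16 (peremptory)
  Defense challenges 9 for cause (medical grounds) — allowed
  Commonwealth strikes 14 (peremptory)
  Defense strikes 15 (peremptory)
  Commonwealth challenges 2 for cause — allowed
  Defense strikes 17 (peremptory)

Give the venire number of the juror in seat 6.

Removed: #2, #6, #7, #9, #14, #15, #16, #17. (#1 stays — for-cause denied.)
Seating in order: seats 1–6 → #1, #3, #4, #5, #8, #10.
So seat 6 is #10.

10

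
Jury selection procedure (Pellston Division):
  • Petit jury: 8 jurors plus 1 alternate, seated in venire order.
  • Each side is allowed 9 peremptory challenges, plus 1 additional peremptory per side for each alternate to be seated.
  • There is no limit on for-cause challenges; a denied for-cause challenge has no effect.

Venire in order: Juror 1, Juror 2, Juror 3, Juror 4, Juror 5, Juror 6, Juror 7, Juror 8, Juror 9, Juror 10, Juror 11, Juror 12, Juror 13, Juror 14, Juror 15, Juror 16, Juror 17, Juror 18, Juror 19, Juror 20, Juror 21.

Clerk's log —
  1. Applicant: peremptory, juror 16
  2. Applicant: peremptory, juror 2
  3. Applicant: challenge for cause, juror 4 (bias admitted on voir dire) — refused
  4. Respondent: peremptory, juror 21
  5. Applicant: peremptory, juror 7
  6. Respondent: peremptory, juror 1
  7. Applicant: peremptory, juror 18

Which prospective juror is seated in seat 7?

Removed: #1, #2, #7, #16, #18, #21. (#4 stays — for-cause denied.)
Filling seats in venire order through position 7: #3, #4, #5, #6, #8, #9, #10.
So seat 7 is #10.

10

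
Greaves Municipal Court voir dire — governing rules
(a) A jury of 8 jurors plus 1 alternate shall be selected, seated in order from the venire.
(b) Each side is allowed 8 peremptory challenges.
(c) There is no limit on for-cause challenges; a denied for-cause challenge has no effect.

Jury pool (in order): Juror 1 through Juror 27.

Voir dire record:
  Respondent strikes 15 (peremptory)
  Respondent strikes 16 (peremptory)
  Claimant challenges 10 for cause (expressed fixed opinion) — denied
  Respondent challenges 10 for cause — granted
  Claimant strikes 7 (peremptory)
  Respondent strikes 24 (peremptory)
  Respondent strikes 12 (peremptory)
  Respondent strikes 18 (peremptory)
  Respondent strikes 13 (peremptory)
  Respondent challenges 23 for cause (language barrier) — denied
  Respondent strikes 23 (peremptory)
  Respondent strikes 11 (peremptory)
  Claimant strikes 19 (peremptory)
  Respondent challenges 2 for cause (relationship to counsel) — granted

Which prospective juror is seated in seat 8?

Removed: #2, #7, #10, #11, #12, #13, #15, #16, #18, #19, #23, #24.
Seating in order: seats 1–8 → #1, #3, #4, #5, #6, #8, #9, #14; alternates → #17.
So seat 8 is #14.

14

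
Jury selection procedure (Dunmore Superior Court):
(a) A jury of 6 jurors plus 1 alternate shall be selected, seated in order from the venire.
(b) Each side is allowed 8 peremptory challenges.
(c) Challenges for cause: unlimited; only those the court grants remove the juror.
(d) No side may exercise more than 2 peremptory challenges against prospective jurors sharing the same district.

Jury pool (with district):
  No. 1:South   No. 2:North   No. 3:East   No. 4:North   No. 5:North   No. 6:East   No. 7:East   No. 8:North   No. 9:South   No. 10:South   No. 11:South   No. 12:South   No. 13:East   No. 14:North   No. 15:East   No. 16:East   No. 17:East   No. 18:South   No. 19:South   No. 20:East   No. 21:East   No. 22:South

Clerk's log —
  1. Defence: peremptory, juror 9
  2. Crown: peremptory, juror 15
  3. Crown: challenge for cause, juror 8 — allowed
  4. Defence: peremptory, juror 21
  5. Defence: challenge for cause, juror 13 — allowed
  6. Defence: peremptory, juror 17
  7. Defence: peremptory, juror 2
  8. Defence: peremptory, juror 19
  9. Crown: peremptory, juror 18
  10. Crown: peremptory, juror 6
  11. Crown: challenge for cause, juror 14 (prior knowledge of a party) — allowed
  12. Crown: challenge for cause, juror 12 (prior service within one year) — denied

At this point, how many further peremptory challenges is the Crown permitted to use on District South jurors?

Crown peremptories so far: #15, #18, #6 — 3 of 8 used, 5 left overall.
Against District South: #18 — 1 used; per-district cap 2 leaves 1.
Binding limit: min(5, 1) = 1.

1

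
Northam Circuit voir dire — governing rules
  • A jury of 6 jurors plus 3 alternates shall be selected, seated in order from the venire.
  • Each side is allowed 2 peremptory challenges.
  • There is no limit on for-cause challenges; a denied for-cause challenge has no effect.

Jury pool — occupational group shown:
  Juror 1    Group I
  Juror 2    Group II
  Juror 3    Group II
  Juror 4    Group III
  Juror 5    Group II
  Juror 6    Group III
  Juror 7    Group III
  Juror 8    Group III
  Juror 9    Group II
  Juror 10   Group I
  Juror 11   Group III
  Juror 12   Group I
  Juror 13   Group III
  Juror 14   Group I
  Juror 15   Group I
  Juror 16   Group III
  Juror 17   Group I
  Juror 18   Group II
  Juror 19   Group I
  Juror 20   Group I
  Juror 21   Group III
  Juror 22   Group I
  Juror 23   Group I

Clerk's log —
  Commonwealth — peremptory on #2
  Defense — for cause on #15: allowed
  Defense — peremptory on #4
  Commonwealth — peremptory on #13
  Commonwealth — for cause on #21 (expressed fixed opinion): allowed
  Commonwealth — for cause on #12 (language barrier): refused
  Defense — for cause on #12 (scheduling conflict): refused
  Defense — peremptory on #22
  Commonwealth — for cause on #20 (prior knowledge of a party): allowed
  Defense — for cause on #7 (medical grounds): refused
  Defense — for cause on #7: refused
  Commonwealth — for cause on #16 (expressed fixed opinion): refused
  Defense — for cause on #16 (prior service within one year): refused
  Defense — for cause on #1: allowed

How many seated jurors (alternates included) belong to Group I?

Removed: #1, #2, #4, #13, #15, #20, #21, #22.
Seated (9 incl. alternates): #3, #5, #6, #7, #8, #9, #10, #11, #12.
Of those, in Group I: #10, #12 → 2.

2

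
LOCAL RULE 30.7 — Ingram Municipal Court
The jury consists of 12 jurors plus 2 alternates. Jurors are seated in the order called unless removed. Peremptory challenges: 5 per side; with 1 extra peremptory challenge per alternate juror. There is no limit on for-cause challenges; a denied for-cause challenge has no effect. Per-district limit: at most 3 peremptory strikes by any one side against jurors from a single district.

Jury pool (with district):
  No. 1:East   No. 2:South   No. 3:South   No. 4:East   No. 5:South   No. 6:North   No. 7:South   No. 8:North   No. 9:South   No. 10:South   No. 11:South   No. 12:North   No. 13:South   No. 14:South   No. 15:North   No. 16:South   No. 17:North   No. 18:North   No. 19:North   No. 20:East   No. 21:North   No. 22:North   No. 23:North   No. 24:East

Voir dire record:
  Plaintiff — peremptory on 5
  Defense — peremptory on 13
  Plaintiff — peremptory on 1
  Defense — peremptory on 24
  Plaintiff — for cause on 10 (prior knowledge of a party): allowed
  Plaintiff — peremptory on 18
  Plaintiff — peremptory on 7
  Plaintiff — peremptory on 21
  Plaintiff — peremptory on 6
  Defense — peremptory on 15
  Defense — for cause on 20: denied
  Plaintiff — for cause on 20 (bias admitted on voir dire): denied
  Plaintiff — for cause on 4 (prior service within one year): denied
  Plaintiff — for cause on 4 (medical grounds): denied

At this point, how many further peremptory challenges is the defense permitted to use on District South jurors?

Defense peremptories so far: #13, #24, #15 — 3 of 7 used, 4 left overall.
Against District South: #13 — 1 used; per-district cap 3 leaves 2.
Binding limit: min(4, 2) = 2.

2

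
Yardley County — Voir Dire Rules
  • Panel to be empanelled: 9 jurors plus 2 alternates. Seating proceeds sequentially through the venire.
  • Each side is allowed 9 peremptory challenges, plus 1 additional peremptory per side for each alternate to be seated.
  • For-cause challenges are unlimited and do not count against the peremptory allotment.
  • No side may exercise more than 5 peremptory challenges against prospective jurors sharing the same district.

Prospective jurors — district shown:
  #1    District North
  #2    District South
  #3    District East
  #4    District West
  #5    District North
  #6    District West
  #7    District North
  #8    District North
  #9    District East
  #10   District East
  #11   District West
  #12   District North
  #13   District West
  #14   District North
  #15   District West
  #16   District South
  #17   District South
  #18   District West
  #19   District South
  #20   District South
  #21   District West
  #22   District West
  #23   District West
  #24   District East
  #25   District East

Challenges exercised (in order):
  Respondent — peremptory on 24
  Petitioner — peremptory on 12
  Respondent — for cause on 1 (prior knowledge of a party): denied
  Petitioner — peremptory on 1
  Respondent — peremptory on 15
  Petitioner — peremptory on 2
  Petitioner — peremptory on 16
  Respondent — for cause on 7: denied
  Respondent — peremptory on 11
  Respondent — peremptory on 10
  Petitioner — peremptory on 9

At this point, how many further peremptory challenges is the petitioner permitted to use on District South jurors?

3

Petitioner peremptories so far: #12, #1, #2, #16, #9 — 5 of 11 used, 6 left overall.
Against District South: #2, #16 — 2 used; per-district cap 5 leaves 3.
Binding limit: min(6, 3) = 3.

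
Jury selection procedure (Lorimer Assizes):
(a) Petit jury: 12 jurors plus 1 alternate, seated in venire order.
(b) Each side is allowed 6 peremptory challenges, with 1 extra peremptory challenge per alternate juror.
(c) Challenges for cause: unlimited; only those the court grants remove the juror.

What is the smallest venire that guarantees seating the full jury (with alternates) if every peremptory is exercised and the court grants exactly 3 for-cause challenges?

30

Seats to fill: 12 + 1 alternates = 13.
Peremptories: 6 + 1×1 = 7 per side × 2 sides = 14.
For-cause removals: 3.
Minimum venire: 13 + 14 + 3 = 30.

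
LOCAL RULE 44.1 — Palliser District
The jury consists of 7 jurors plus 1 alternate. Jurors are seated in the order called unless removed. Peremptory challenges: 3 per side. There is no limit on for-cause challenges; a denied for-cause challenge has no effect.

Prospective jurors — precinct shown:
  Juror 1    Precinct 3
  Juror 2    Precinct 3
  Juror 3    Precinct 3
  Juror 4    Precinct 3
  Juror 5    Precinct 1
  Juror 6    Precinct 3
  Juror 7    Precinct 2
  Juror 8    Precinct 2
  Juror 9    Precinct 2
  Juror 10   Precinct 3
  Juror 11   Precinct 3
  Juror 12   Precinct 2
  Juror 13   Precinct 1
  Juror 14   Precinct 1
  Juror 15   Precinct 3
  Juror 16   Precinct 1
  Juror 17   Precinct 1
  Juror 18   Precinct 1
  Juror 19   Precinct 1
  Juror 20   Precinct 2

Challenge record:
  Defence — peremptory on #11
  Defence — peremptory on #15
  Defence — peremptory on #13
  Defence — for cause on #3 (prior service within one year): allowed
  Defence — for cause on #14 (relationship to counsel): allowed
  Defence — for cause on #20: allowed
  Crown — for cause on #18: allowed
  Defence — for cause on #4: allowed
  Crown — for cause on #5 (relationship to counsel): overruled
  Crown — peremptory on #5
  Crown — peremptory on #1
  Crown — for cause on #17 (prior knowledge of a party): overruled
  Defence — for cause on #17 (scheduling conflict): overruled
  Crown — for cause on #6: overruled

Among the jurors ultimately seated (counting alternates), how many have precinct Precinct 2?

Removed: #1, #3, #4, #5, #11, #13, #14, #15, #18, #20.
Seated (8 incl. alternates): #2, #6, #7, #8, #9, #10, #12, #16.
Of those, in Precinct 2: #7, #8, #9, #12 → 4.

4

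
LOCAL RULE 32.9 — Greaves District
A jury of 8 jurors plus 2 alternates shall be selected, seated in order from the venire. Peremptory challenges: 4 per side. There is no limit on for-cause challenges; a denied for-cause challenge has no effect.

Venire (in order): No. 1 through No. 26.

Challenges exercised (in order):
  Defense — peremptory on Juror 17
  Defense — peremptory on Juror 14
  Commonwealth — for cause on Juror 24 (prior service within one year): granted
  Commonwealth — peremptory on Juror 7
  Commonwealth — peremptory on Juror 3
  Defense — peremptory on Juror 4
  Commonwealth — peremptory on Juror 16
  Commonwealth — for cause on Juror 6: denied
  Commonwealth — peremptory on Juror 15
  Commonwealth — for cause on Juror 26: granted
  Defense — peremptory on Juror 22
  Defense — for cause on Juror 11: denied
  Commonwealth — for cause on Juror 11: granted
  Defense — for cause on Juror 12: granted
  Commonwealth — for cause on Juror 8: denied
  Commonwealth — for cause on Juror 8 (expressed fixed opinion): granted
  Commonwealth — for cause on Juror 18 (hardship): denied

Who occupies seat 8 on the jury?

Removed: #3, #4, #7, #8, #11, #12, #14, #15, #16, #17, #22, #24, #26. (#6, #18 stay — for-cause denied.)
Seating in order: seats 1–8 → #1, #2, #5, #6, #9, #10, #13, #18; alternates → #19, #20.
So seat 8 is #18.

18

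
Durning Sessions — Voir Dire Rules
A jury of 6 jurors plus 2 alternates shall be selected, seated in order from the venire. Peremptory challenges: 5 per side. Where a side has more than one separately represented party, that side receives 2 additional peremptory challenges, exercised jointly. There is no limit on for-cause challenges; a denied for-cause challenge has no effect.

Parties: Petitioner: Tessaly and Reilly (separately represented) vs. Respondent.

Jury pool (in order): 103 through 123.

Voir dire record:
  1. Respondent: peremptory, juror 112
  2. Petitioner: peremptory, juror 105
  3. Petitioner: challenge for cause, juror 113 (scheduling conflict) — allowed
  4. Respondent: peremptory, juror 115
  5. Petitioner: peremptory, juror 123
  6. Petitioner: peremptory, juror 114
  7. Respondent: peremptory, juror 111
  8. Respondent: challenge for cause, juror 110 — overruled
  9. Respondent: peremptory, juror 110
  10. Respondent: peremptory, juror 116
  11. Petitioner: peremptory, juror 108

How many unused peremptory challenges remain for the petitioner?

3

Petitioner allotment: 5 base + 2 multi-party = 7.
Petitioner peremptories used: #105, #123, #114, #108 — 4 (the for-cause on #113 doesn't count).
Remaining: 7 − 4 = 3.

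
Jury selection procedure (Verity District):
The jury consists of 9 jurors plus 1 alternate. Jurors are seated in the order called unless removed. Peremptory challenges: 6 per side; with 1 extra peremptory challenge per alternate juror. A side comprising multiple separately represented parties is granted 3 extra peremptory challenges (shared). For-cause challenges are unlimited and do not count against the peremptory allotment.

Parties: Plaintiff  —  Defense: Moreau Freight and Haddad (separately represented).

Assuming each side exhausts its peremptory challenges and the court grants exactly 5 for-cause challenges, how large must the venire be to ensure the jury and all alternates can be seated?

Seats to fill: 9 + 1 alternates = 10.
Peremptories — Plaintiff: 6 + 1×1 = 7; Defense: 6 + 1×1 + 3 = 10; total 17.
For-cause removals: 5.
Minimum venire: 10 + 17 + 5 = 32.

32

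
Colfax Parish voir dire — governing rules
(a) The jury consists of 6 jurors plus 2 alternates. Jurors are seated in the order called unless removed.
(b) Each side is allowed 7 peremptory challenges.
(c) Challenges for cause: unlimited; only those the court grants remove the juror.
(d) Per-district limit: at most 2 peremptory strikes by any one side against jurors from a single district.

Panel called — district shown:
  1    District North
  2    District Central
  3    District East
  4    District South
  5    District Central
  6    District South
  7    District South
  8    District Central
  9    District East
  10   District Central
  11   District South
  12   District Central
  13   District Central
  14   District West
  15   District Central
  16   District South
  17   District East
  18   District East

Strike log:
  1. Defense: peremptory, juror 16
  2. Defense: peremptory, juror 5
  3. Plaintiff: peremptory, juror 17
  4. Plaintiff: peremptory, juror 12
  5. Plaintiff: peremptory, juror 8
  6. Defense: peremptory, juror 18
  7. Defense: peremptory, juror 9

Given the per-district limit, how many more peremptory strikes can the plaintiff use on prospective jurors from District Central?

0

Plaintiff peremptories so far: #17, #12, #8 — 3 of 7 used, 4 left overall.
Against District Central: #12, #8 — 2 used; per-district cap 2 leaves 0.
Binding limit: min(4, 0) = 0.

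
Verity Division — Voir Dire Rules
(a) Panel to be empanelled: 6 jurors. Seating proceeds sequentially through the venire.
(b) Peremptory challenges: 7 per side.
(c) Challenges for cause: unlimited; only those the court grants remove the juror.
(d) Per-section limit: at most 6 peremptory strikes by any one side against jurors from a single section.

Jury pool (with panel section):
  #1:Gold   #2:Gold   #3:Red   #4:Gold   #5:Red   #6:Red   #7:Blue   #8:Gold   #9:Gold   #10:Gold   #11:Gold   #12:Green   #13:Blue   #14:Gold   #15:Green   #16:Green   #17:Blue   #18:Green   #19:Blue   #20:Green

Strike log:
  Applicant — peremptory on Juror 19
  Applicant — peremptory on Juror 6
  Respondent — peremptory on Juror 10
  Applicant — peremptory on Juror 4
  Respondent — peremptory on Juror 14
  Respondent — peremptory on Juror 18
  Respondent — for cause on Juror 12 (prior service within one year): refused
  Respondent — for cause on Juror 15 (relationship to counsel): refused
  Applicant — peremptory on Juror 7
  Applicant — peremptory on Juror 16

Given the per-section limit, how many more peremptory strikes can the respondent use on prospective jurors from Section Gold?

Respondent peremptories so far: #10, #14, #18 — 3 of 7 used, 4 left overall.
Against Section Gold: #10, #14 — 2 used; per-section cap 6 leaves 4.
Binding limit: min(4, 4) = 4.

4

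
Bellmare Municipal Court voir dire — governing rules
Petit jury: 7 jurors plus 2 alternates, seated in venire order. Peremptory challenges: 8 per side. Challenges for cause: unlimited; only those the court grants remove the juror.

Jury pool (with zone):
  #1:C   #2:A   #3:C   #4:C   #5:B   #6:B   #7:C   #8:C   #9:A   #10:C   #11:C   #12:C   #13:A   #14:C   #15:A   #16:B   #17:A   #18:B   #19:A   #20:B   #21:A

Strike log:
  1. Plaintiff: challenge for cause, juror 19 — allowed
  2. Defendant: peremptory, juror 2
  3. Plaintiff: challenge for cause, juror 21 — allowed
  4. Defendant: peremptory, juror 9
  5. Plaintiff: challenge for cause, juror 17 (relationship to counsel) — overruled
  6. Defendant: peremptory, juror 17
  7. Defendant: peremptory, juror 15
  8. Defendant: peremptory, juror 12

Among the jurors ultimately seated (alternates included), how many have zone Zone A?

0

Removed: #2, #9, #12, #15, #17, #19, #21.
Seated (9 incl. alternates): #1, #3, #4, #5, #6, #7, #8, #10, #11.
None of those are in Zone A → 0.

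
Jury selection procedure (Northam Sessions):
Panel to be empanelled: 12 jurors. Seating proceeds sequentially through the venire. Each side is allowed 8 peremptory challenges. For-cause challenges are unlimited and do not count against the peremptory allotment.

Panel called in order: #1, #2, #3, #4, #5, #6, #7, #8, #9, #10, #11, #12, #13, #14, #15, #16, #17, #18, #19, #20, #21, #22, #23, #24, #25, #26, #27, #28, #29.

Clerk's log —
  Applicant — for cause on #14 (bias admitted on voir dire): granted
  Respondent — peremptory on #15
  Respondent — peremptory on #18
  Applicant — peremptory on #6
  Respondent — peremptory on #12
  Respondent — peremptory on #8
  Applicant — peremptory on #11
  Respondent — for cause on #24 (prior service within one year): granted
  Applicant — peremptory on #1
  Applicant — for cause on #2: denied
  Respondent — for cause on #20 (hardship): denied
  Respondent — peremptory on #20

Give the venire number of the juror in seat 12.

Removed: #1, #6, #8, #11, #12, #14, #15, #18, #20, #24. (#2 stays — for-cause denied.)
Filling seats in venire order through position 12: #2, #3, #4, #5, #7, #9, #10, #13, #16, #17, #19, #21.
So seat 12 is #21.

21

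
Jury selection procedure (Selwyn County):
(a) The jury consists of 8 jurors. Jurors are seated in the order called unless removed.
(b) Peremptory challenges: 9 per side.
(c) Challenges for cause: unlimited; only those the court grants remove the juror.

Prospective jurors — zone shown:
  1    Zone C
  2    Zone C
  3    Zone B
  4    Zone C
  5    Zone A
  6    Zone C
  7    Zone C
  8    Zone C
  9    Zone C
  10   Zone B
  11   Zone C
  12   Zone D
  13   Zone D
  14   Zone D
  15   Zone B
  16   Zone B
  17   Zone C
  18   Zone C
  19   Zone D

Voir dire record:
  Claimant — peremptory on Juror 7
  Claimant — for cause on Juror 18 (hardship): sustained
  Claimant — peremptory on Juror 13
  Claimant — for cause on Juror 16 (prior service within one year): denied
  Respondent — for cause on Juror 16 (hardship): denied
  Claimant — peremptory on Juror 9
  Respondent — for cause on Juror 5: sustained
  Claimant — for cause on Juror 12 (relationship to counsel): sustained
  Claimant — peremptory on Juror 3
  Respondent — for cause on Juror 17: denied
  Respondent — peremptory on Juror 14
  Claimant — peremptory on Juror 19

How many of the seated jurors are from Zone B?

Removed: #3, #5, #7, #9, #12, #13, #14, #18, #19.
Seated jurors 1–8: #1, #2, #4, #6, #8, #10, #11, #15.
Of those, in Zone B: #10, #15 → 2.

2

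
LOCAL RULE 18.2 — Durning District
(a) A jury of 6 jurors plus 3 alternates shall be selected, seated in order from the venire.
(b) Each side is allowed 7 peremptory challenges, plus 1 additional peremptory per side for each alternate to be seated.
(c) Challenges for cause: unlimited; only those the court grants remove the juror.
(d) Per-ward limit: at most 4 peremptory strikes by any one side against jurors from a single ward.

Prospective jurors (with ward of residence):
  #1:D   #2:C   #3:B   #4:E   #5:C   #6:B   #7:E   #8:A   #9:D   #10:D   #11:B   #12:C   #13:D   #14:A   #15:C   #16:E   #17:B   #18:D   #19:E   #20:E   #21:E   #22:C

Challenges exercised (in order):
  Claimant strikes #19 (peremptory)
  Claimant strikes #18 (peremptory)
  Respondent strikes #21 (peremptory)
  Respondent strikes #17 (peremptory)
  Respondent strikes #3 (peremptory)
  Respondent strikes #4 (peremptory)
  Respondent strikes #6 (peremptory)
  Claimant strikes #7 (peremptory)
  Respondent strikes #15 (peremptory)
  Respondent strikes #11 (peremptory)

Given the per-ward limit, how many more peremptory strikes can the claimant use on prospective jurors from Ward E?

Claimant peremptories so far: #19, #18, #7 — 3 of 10 used, 7 left overall.
Against Ward E: #19, #7 — 2 used; per-ward cap 4 leaves 2.
Binding limit: min(7, 2) = 2.

2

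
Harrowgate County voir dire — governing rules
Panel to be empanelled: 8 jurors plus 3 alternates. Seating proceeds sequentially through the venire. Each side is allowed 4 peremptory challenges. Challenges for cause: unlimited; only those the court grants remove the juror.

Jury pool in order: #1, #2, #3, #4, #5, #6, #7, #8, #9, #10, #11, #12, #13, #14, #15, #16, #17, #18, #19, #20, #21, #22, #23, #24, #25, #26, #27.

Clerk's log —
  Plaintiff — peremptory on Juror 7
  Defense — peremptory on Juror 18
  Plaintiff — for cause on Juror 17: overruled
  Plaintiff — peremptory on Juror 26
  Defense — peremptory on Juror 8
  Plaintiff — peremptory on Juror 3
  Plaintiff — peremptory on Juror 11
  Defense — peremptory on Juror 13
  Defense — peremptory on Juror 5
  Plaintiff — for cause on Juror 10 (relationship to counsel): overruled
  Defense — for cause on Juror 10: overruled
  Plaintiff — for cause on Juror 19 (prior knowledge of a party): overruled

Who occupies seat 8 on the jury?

Removed: #3, #5, #7, #8, #11, #13, #18, #26. (#10, #17, #19 stay — for-cause denied.)
Filling seats in venire order through position 8: #1, #2, #4, #6, #9, #10, #12, #14.
So seat 8 is #14.

14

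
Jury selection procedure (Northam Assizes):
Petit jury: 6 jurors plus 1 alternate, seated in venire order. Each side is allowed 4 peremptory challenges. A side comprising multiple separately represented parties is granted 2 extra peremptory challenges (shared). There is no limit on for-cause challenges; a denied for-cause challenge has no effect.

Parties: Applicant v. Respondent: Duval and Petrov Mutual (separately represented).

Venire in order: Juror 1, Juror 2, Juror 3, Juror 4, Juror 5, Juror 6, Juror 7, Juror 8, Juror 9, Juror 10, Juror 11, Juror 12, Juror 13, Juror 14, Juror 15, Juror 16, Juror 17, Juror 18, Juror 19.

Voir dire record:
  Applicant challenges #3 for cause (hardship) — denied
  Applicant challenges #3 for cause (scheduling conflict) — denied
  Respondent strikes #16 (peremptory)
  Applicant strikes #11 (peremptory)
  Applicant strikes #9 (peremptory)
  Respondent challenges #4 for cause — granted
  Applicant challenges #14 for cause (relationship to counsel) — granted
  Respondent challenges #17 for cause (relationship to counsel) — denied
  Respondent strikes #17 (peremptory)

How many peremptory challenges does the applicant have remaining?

Applicant allotment: 4.
Applicant peremptories used: #11, #9 — 2 (for-cause on #3, #3, #14 don't count).
Remaining: 4 − 2 = 2.

2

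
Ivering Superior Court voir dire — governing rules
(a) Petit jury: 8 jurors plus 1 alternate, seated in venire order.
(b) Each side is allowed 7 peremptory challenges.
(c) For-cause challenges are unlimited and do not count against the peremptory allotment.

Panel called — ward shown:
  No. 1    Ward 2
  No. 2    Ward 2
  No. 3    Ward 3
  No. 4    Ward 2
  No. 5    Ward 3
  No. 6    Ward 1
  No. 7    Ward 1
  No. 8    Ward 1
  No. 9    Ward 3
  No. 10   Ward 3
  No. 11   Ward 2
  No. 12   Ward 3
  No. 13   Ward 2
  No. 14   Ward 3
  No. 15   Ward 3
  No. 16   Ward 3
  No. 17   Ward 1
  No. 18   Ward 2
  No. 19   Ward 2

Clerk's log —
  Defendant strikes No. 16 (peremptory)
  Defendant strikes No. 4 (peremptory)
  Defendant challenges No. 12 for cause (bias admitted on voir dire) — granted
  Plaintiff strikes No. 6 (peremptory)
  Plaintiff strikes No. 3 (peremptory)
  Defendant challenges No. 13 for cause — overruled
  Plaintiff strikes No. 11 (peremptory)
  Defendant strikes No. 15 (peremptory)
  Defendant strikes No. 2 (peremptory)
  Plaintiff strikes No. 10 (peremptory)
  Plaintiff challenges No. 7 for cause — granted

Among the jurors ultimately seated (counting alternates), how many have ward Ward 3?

Removed: #2, #3, #4, #6, #7, #10, #11, #12, #15, #16.
Seated (9 incl. alternates): #1, #5, #8, #9, #13, #14, #17, #18, #19.
Of those, in Ward 3: #5, #9, #14 → 3.

3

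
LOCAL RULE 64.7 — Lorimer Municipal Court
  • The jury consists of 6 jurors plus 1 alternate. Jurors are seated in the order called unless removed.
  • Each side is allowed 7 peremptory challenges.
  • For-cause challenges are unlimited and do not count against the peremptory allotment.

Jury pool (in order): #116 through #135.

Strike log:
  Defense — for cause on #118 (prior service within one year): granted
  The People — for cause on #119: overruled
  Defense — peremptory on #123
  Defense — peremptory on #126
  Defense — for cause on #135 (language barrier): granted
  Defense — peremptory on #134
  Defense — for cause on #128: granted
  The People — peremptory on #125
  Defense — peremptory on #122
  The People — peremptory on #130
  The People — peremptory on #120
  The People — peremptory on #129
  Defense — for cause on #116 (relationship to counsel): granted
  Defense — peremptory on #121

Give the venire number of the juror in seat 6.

132

Removed: #116, #118, #120, #121, #122, #123, #125, #126, #128, #129, #130, #134, #135. (#119 stays — for-cause denied.)
Seating in order: seats 1–6 → #117, #119, #124, #127, #131, #132; alternates → #133.
So seat 6 is #132.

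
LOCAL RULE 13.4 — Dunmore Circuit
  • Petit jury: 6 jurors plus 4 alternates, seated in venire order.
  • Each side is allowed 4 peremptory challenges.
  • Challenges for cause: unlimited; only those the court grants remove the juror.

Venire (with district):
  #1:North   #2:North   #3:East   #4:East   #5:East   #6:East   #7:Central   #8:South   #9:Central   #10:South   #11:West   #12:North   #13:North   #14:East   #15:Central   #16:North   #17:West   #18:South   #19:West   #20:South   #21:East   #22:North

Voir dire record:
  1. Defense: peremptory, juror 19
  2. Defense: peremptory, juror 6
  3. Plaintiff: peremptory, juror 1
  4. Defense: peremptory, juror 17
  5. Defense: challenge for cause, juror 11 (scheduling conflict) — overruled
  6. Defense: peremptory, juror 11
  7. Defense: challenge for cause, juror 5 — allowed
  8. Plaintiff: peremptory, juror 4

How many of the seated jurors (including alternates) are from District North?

3

Removed: #1, #4, #5, #6, #11, #17, #19.
Seated (10 incl. alternates): #2, #3, #7, #8, #9, #10, #12, #13, #14, #15.
Of those, in District North: #2, #12, #13 → 3.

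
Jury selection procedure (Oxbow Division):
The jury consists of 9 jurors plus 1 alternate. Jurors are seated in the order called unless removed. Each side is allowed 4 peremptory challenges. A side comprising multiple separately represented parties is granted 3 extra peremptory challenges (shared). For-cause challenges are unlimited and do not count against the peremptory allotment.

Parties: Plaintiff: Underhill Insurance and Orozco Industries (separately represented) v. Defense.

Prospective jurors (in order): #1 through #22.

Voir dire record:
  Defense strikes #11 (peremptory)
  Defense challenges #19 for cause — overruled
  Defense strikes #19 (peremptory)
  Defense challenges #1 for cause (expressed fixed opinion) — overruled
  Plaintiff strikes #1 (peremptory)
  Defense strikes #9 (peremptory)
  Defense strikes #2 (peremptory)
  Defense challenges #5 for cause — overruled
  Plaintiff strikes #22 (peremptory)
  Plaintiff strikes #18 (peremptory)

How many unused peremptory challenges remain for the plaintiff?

Plaintiff allotment: 4 base + 3 multi-party = 7.
Plaintiff peremptories used: #1, #22, #18 — 3.
Remaining: 7 − 3 = 4.

4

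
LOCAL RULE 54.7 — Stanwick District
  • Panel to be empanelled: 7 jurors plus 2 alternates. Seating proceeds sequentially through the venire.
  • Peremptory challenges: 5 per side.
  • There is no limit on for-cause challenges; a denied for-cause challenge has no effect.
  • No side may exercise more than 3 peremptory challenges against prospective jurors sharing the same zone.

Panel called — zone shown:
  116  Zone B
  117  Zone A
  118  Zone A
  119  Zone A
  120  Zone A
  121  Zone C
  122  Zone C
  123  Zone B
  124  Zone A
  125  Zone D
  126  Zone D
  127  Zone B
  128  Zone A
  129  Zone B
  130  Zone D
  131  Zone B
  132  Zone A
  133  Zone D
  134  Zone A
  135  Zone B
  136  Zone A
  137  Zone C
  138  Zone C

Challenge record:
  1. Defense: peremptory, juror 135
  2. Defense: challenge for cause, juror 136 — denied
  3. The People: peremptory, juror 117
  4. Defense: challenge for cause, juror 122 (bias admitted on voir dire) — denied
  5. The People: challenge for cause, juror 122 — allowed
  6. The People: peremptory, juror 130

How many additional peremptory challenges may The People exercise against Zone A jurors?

The People peremptories so far: #117, #130 — 2 of 5 used, 3 left overall.
Against Zone A: #117 — 1 used; per-zone cap 3 leaves 2.
Binding limit: min(3, 2) = 2.

2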